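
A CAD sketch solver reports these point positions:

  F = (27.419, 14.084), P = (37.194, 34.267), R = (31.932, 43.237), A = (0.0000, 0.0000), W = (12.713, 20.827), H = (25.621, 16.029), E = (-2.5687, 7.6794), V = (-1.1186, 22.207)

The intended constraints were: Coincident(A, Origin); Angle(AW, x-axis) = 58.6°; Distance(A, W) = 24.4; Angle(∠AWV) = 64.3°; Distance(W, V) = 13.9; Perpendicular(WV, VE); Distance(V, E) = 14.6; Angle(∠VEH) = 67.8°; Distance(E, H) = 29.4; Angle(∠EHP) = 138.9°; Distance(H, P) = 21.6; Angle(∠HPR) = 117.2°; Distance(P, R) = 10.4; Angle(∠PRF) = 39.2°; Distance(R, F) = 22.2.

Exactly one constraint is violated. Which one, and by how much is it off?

Distance(R, F) = 22.2 — off by 7.30.

A = (0.00, 0.00) ✓; AW at 58.60° ✓; |AW| = 24.40 ✓; ∠AWV = 64.30° ✓; |WV| = 13.90 ✓; ∠(WV, VE) = 90.00° ✓; |VE| = 14.60 ✓; ∠VEH = 67.80° ✓; |EH| = 29.40 ✓; ∠EHP = 138.9° ✓; |HP| = 21.60 ✓; ∠HPR = 117.2° ✓; |PR| = 10.40 ✓; ∠PRF = 39.20° ✓; |RF| = 29.50 ✗.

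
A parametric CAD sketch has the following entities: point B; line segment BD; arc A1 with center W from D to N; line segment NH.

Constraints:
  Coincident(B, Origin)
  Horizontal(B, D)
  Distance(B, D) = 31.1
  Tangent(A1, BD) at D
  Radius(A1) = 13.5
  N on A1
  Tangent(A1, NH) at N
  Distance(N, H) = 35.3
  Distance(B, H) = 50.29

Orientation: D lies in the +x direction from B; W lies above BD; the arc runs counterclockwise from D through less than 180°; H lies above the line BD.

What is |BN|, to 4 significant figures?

46.69

B is at the origin; BD is horizontal with |BD| = 31.1 and D on the +x side, so D = (31.10, 0.000). Tangency of A1 to BD means the radius WD is perpendicular to BD, so W = D + (0, 13.5) = (31.10, 13.50). Since WN ⟂ NH (tangency), |WH| = √(13.5² + 35.3²) = 37.79 regardless of where N sits on A1. So H lies on both circle(B, 50.29) and circle(W, 37.79); the above-BD intersection is H = (15.39, 47.88). N is the foot of the tangent from H: N = (40.57, 23.13).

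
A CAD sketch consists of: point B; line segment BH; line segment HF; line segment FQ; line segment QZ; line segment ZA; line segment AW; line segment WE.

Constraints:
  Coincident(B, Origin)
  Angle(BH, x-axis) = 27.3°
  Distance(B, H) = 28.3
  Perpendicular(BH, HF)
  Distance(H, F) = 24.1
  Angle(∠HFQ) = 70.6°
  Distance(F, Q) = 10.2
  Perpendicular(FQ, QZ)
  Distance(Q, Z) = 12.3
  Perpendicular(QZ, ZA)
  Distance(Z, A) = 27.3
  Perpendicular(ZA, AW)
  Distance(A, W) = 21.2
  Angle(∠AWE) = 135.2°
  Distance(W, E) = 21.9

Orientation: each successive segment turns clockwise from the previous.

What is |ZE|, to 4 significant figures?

38.61

B is at the origin; BH runs at 27.3° with length 28.3, so H = (25.15, 12.98). The perpendicularity gives HF at right angles to BH, so HF runs at -62.70°; with |HF| = 24.1, F = (36.20, -8.436). ∠HFQ = 70.6° gives FQ at -172.1° from the x-axis; with |FQ| = 10.2, Q = (26.10, -9.838). The perpendicularity gives QZ at right angles to FQ, so QZ runs at 97.90°; with |QZ| = 12.3, Z = (24.41, 2.345). QZ ⟂ ZA, so ZA runs at 7.900°; with |ZA| = 27.3, A = (51.45, 6.098). ZA ⟂ AW, so AW runs at -82.10°; with |AW| = 21.2, W = (54.36, -14.90). ∠AWE = 135.2° gives WE at -126.9° from the x-axis; with |WE| = 21.9, E = (41.21, -32.41). Then |ZE| = |E − Z| = 38.61.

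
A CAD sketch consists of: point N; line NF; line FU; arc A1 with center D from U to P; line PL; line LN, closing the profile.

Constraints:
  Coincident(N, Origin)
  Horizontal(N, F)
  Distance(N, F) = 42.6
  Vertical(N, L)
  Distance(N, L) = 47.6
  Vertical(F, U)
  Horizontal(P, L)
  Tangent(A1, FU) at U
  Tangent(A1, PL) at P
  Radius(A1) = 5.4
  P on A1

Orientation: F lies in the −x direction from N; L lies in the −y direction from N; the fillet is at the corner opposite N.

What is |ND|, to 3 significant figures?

56.3

NL is vertical with |NL| = 47.6 and L on the −y side, so L = (0.00, -47.6). The virtual corner opposite N is at (-42.6, -47.6). The tangent condition forces DU to be normal to FU and tangency of A1 to PL means the radius DP is perpendicular to PL, with radius 5.4, so the center D sits 5.4 in from both sides at D = (-37.2, -42.2). Then |ND| = |D − N| = 56.3.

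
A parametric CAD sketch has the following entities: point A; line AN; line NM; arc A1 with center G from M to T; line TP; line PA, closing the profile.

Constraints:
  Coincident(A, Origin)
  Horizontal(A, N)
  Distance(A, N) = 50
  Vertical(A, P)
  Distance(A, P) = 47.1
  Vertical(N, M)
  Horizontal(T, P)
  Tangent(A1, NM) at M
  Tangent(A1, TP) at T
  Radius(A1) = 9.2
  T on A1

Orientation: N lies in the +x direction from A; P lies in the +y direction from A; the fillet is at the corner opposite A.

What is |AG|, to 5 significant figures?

55.687

A and P share the same x with |AP| = 47.1 and P on the +y side, so P = (0.0000, 47.100). The virtual corner opposite A is at (50.000, 47.100). The tangent condition forces GM to be normal to NM and since A1 is tangent to TP there, GT ⟂ TP, with radius 9.2, so the center G sits 9.2 in from both sides at G = (40.800, 37.900). Then |AG| = |G − A| = 55.687.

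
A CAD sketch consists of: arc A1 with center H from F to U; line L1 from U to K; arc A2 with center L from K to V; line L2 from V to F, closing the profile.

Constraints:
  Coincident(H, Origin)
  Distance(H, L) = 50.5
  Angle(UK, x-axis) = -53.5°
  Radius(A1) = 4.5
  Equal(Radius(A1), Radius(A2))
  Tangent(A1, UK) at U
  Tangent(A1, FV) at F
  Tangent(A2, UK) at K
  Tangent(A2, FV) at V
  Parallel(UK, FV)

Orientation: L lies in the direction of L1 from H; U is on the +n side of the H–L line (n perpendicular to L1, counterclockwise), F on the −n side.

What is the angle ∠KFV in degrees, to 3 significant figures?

10.1°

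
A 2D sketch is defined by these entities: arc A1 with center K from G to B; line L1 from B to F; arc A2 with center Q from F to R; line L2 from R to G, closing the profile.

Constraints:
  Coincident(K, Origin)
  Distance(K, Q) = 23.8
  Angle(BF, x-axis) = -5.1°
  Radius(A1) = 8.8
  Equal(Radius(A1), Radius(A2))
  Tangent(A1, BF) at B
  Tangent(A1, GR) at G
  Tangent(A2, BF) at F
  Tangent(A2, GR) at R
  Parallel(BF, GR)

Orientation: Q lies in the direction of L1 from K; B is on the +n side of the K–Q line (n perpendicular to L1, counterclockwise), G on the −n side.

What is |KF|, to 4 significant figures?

25.37

The slot axis is L1's direction at -5.1°, so u = (cos -5.1°, sin -5.1°) = (0.9960, -0.08889) and n = (−sin -5.1°, cos -5.1°) = (0.08889, 0.9960). K is at the origin and Q lies 23.8 along u from K, so Q = 23.8·u = (23.71, -2.116). Tangency of A1 to both parallel lines with radius 8.8 puts B and G at K ± 8.8·n: B = (0.7823, 8.765), G = (-0.7823, -8.765). Equal radii place F and R the same way about Q: F = Q + 8.8·n = (24.49, 6.649), R = Q − 8.8·n = (22.92, -10.88). Then |KF| = |F − K| = 25.37.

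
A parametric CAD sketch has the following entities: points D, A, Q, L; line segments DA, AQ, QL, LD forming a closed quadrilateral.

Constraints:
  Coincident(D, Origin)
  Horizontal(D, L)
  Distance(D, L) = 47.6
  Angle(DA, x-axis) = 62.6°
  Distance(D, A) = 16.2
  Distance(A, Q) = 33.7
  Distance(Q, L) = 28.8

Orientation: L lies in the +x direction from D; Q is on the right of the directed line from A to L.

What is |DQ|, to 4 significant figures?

27.88

Checks: |AQ| = 33.70 ✓; |QL| = 28.80 ✓.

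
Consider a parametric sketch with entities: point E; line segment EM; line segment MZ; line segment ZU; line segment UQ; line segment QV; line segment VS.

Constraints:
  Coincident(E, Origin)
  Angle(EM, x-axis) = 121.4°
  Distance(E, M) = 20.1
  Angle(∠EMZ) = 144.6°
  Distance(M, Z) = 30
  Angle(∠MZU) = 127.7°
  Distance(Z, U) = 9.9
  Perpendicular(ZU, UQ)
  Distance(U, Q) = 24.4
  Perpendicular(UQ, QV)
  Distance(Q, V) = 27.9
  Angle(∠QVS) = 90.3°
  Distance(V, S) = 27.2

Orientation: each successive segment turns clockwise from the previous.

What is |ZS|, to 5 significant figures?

18.357

E is at the origin; EM runs at 121.4° with length 20.1, so M = (-10.472, 17.156). ∠EMZ = 144.6° gives MZ at 86.000° from the x-axis; with |MZ| = 30.0, Z = (-8.3796, 47.083). ∠MZU = 127.7° gives ZU at 33.700° from the x-axis; with |ZU| = 9.9, U = (-0.14325, 52.576). ZU is perpendicular to UQ, so UQ runs at -56.300°; with |UQ| = 24.4, Q = (13.395, 32.277). UQ ⟂ QV, so QV runs at -146.30°; with |QV| = 27.9, V = (-9.8166, 16.796). ∠QVS = 90.3° gives VS at 124.00° from the x-axis; with |VS| = 27.2, S = (-25.027, 39.346). Then |ZS| = |S − Z| = 18.357.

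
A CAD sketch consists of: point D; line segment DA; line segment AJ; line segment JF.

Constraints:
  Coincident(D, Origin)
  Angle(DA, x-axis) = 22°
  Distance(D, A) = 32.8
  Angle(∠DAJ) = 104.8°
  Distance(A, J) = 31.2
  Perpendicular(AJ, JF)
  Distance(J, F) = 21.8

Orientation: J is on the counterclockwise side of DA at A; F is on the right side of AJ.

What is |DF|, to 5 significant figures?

66.558

D is at the origin; DA runs at 22.0° with length 32.8, so A = 32.8·(cos 22.0°, sin 22.0°) = (30.412, 12.287). ∠DAJ = 104.8°, so AJ runs at 22.0° + (180° − 104.8°) = 97.200° from the x-axis; with |AJ| = 31.2, J = A + 31.2·(cos 97.200°, sin 97.200°) = (26.501, 43.241). AJ ⟂ JF; with |JF| = 21.8 on the right of AJ, F = J + 21.8·(0.99211, 0.12533) = (48.129, 45.973). Then |DF| = |F − D| = 66.558.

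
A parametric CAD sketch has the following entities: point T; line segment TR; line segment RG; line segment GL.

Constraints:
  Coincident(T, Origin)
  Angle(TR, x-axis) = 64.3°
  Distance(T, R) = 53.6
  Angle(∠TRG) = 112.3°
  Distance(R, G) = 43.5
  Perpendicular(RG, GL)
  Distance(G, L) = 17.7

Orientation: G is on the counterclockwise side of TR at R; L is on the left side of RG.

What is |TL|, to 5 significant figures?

71.361

T is at the origin; TR runs at 64.3° with length 53.6, so R = 53.6·(cos 64.3°, sin 64.3°) = (23.244, 48.298). ∠TRG = 112.3°, so RG runs at 64.3° + (180° − 112.3°) = 132.00° from the x-axis; with |RG| = 43.5, G = R + 43.5·(cos 132.00°, sin 132.00°) = (-5.8631, 80.625). The perpendicularity gives GL at right angles to RG; with |GL| = 17.7 on the left of RG, L = G + 17.7·(-0.74314, -0.66913) = (-19.017, 68.781). Then |TL| = |L − T| = 71.361.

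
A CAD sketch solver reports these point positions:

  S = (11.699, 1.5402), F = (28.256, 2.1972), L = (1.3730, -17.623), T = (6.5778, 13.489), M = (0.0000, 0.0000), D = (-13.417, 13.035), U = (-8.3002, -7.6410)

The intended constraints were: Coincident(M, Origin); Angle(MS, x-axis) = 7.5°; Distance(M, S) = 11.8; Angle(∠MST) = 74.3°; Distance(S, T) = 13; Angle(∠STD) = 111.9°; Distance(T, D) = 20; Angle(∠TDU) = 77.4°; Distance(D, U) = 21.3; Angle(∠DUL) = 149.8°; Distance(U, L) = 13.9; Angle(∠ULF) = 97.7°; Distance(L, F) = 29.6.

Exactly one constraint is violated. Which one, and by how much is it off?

Distance(L, F) = 29.6 — off by 3.80.

M = (0.00, 0.00) ✓; MS at 7.500° ✓; |MS| = 11.80 ✓; ∠MST = 74.30° ✓; |ST| = 13.00 ✓; ∠STD = 111.9° ✓; |TD| = 20.00 ✓; ∠TDU = 77.40° ✓; |DU| = 21.30 ✓; ∠DUL = 149.8° ✓; |UL| = 13.90 ✓; ∠ULF = 97.70° ✓; |LF| = 33.40 ✗.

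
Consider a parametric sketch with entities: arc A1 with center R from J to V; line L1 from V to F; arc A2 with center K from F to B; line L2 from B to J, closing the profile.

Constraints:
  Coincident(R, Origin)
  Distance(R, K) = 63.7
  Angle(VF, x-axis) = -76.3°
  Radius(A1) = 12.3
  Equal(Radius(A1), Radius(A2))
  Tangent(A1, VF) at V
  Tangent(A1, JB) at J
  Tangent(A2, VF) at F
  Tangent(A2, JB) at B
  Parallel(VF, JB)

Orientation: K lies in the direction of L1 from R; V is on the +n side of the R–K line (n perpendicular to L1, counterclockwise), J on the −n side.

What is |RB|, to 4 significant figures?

64.88

The slot axis is L1's direction at -76.3°, so u = (cos -76.3°, sin -76.3°) = (0.2368, -0.9715) and n = (−sin -76.3°, cos -76.3°) = (0.9715, 0.2368). R is at the origin and K lies 63.7 along u from R, so K = 63.7·u = (15.09, -61.89). Tangency of A1 to both parallel lines with radius 12.3 puts V and J at R ± 12.3·n: V = (11.95, 2.913), J = (-11.95, -2.913). Equal radii place F and B the same way about K: F = K + 12.3·n = (27.04, -58.97), B = K − 12.3·n = (3.137, -64.80). Then |RB| = |B − R| = 64.88.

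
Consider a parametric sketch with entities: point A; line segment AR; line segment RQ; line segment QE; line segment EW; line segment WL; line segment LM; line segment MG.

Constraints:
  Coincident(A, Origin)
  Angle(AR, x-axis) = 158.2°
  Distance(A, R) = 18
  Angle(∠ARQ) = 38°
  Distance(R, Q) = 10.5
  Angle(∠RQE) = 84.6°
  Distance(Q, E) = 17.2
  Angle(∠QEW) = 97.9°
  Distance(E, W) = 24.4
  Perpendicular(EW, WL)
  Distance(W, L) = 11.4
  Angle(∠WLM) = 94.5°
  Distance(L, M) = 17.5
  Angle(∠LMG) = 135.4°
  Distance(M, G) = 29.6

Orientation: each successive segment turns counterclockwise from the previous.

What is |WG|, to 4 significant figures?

40.58

∠WLM = 94.5° gives LM at -66.80° from the x-axis; with |LM| = 17.5, M = (-11.99, 7.842). ∠LMG = 135.4° gives MG at -22.20° from the x-axis; with |MG| = 29.6, G = (15.42, -3.342). Then |WG| = |G − W| = 40.58.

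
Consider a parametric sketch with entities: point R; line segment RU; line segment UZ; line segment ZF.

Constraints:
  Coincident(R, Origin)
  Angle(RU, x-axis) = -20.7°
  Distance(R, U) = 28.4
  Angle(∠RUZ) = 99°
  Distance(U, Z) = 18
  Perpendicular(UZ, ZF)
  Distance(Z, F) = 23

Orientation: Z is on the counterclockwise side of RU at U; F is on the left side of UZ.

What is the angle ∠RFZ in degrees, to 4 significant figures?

102.7°

R is at the origin; RU runs at -20.7° with length 28.4, so U = 28.4·(cos -20.7°, sin -20.7°) = (26.57, -10.04). ∠RUZ = 99.0°, so UZ runs at -20.7° + (180° − 99.0°) = 60.30° from the x-axis; with |UZ| = 18.0, Z = U + 18.0·(cos 60.30°, sin 60.30°) = (35.48, 5.597). UZ is perpendicular to ZF; with |ZF| = 23.0 on the left of UZ, F = Z + 23.0·(-0.8686, 0.4955) = (15.51, 16.99). Then cos ∠RFZ = FR·FZ / (|FR||FZ|), giving 102.7°.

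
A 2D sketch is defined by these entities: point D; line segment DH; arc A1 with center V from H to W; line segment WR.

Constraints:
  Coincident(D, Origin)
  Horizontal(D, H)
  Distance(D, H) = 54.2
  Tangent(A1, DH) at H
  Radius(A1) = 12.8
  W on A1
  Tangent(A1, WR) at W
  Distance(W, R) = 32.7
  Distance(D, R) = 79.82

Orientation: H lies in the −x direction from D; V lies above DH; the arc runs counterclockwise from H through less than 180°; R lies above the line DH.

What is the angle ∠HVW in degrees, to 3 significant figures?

129°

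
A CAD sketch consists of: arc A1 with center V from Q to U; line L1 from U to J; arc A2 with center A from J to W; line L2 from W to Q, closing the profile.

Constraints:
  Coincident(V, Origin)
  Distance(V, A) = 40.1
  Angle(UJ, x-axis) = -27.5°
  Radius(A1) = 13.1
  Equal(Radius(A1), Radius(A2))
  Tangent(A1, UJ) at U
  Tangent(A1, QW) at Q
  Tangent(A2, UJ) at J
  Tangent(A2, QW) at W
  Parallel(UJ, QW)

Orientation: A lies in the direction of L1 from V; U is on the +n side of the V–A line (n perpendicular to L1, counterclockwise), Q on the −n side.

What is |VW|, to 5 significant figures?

42.186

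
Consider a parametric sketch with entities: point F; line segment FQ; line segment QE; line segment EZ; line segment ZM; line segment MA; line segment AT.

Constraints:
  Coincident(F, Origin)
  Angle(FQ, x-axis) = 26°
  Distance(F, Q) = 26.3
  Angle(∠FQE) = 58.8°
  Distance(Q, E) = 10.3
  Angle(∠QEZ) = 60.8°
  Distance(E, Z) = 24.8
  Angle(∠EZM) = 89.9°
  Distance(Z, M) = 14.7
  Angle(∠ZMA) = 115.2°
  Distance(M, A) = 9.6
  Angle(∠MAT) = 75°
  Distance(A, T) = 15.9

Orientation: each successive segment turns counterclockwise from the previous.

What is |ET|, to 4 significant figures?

13.65

F is at the origin; FQ runs at 26.0° with length 26.3, so Q = (23.64, 11.53). ∠FQE = 58.8° gives QE at 147.2° from the x-axis; with |QE| = 10.3, E = (14.98, 17.11). ∠QEZ = 60.8° gives EZ at -93.60° from the x-axis; with |EZ| = 24.8, Z = (13.42, -7.642). ∠EZM = 89.9° gives ZM at -3.500° from the x-axis; with |ZM| = 14.7, M = (28.10, -8.540). ∠ZMA = 115.2° gives MA at 61.30° from the x-axis; with |MA| = 9.6, A = (32.71, -0.1191). ∠MAT = 75.0° gives AT at 166.3° from the x-axis; with |AT| = 15.9, T = (17.26, 3.647). Then |ET| = |T − E| = 13.65.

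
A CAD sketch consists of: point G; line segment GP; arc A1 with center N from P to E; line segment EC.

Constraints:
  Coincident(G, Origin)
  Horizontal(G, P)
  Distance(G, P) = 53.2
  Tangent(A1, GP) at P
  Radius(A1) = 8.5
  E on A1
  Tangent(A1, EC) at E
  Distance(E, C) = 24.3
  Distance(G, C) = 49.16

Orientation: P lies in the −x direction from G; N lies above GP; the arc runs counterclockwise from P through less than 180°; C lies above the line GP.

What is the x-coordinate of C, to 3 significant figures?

-39.0

Checks: G = (0.00, 0.00) ✓; |NE| = 8.500 ✓; ∠(NE, EC) = 90.00° ✓; |EC| = 24.30 ✓; |GC| = 49.16 ✓.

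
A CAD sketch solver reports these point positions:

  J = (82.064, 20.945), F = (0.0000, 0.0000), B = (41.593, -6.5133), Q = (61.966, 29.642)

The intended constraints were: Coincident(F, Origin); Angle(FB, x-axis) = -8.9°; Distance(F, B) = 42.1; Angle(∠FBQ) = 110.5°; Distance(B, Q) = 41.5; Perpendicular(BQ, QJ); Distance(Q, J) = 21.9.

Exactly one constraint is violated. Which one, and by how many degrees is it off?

Perpendicular(BQ, QJ) — off by 6.00°.

F = (0.00, 0.00) ✓; FB at -8.900° ✓; |FB| = 42.10 ✓; ∠FBQ = 110.5° ✓; |BQ| = 41.50 ✓; ∠(BQ, QJ) = 84.00° ✗; |QJ| = 21.90 ✓.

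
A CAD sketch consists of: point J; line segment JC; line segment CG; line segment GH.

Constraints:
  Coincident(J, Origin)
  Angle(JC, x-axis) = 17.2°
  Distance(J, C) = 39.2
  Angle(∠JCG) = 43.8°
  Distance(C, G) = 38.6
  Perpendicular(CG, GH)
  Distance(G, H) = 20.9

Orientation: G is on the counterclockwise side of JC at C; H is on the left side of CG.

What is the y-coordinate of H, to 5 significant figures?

10.187

J is at the origin; JC runs at 17.2° with length 39.2, so C = 39.2·(cos 17.2°, sin 17.2°) = (37.447, 11.592). ∠JCG = 43.8°, so CG runs at 17.2° + (180° − 43.8°) = 153.40° from the x-axis; with |CG| = 38.6, G = C + 38.6·(cos 153.40°, sin 153.40°) = (2.9326, 28.875). CG is perpendicular to GH; with |GH| = 20.9 on the left of CG, H = G + 20.9·(-0.44776, -0.89415) = (-6.4256, 10.187). So H.y = 10.187.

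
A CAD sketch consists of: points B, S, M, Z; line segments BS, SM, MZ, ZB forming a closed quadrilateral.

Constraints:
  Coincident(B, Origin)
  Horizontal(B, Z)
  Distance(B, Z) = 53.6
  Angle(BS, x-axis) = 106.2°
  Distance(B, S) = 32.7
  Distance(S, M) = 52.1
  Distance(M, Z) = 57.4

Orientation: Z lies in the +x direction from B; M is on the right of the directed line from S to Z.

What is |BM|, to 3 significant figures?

19.9

Checks: |SM| = 52.10 ✓; |MZ| = 57.40 ✓.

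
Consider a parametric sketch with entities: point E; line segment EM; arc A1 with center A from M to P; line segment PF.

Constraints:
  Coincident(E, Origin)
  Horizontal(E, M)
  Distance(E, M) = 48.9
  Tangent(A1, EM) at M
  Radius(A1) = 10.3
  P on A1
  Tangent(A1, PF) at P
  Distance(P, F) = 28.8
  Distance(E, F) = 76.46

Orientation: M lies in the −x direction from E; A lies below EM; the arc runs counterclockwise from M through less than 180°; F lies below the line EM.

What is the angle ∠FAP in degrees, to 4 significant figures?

70.32°

E is at the origin; EM is horizontal with |EM| = 48.9 and M on the −x side, so M = (-48.90, 0.000). The tangent condition forces AM to be normal to EM, so A = M + (0, -10.3) = (-48.90, -10.30). Since AP ⟂ PF (tangency), |AF| = √(10.3² + 28.8²) = 30.59 regardless of where P sits on A1. So F lies on both circle(E, 76.46) and circle(A, 30.59); the below-EM intersection is F = (-68.66, -33.65). P is the foot of the tangent from F: P = (-58.54, -6.683).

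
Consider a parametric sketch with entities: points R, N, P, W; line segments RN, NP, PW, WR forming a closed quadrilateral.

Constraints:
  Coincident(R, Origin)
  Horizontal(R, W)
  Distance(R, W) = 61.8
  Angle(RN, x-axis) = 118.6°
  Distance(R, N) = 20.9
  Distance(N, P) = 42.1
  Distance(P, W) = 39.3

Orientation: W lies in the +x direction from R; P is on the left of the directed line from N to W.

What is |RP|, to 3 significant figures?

40.3

R is at the origin; R and W share the same y with |RW| = 61.8 and W in +x, so W = (61.8, 0). RN runs at 118.6° with |RN| = 20.9, so N = (-10.0, 18.3). P is determined by |NP| = 42.1 and |PW| = 39.3 together: it lies at the intersection of circle(N, 42.1) and circle(W, 39.3). With |NW| = 74.1, the foot of the radical line on NW is 38.6 from N and the perpendicular offset is √(42.1² − 38.6²) = 16.8. Taking the left-of-NW solution: P = (31.6, 25.1).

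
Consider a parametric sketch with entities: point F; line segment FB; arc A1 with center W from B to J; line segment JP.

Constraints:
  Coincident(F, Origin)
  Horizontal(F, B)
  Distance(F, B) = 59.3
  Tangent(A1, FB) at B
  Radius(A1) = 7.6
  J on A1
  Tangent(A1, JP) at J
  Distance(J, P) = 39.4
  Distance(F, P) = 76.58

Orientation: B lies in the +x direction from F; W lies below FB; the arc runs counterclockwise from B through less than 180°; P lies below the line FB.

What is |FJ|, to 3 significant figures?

52.7

Checks: |WJ| = 7.600 ✓; ∠(WJ, JP) = 90.00° ✓; |JP| = 39.40 ✓; |FP| = 76.58 ✓.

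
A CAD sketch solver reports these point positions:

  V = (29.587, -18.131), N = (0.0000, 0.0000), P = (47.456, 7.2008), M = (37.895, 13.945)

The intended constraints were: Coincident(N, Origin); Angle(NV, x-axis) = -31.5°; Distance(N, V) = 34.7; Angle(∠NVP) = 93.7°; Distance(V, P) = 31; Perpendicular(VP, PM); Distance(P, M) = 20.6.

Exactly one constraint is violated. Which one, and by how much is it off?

Distance(P, M) = 20.6 — off by 8.90.

N = (0.00, 0.00) ✓; NV at -31.50° ✓; |NV| = 34.70 ✓; ∠NVP = 93.70° ✓; |VP| = 31.00 ✓; ∠(VP, PM) = 90.00° ✓; |PM| = 11.70 ✗.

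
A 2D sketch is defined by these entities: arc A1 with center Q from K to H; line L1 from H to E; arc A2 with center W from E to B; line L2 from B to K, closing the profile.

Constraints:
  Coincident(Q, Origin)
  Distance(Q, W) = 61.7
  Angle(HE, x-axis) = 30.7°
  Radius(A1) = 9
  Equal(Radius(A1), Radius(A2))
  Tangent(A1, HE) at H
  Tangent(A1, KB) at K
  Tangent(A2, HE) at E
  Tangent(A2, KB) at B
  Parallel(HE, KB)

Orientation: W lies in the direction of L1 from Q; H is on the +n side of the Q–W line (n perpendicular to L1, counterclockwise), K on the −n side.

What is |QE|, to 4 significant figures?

62.35

Tangency of A1 to both parallel lines with radius 9.0 puts H and K at Q ± 9.0·n: H = (-4.595, 7.739), K = (4.595, -7.739). Equal radii place E and B the same way about W: E = W + 9.0·n = (48.46, 39.24), B = W − 9.0·n = (57.65, 23.76). Then |QE| = |E − Q| = 62.35.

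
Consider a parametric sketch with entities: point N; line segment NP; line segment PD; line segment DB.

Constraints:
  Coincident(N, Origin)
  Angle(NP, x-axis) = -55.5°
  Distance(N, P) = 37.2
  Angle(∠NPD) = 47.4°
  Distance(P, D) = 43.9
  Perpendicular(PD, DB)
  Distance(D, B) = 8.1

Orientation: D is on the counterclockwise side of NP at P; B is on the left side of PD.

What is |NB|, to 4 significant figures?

26.88

N is at the origin; NP runs at -55.5° with length 37.2, so P = 37.2·(cos -55.5°, sin -55.5°) = (21.07, -30.66). ∠NPD = 47.4°, so PD runs at -55.5° + (180° − 47.4°) = 77.10° from the x-axis; with |PD| = 43.9, D = P + 43.9·(cos 77.10°, sin 77.10°) = (30.87, 12.13). The perpendicularity gives DB at right angles to PD; with |DB| = 8.1 on the left of PD, B = D + 8.1·(-0.9748, 0.2233) = (22.98, 13.94). Then |NB| = |B − N| = 26.88.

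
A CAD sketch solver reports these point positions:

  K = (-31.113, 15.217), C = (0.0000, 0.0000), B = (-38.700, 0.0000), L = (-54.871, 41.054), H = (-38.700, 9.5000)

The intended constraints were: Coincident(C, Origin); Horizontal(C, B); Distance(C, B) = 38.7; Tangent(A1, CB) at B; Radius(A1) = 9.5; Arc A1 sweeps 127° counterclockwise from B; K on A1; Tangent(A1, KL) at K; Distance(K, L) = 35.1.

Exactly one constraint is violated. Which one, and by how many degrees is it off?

Tangent(A1, KL) at K — off by 5.60°.

C = (0.00, 0.00) ✓; C.y = 0.00, B.y = 0.00 ✓; |CB| = 38.70 ✓; ∠(HB, BC) = 90.00° ✓; |HB| = 9.500 ✓; bearing(H→K) − bearing(H→B) = 127.0° ✓; |HK| = 9.500 ✓; ∠(HK, KL) = 84.40° ✗; |KL| = 35.10 ✓.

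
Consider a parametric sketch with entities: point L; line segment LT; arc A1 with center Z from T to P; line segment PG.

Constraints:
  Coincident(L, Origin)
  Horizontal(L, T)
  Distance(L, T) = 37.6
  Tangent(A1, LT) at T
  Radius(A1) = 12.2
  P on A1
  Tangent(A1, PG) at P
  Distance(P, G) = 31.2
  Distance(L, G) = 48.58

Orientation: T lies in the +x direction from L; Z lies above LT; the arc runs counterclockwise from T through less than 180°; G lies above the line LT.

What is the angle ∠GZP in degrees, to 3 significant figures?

68.6°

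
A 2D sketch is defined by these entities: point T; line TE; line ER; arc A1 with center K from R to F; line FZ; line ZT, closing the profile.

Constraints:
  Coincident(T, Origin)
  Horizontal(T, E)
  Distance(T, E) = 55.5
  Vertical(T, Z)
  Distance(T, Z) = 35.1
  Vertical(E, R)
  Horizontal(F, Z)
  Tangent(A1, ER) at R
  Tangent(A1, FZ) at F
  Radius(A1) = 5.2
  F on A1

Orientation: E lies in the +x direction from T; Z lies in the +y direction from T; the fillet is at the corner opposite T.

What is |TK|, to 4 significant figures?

58.52

T is at the origin; T and E share the same y with |TE| = 55.5 and E on the +x side, so E = (55.50, 0.000). T and Z share the same x with |TZ| = 35.1 and Z on the +y side, so Z = (0.000, 35.10). The virtual corner opposite T is at (55.50, 35.10). Tangency of A1 to ER means the radius KR is perpendicular to ER and tangency of A1 to FZ means the radius KF is perpendicular to FZ, with radius 5.2, so the center K sits 5.2 in from both sides at K = (50.30, 29.90). Then |TK| = |K − T| = 58.52.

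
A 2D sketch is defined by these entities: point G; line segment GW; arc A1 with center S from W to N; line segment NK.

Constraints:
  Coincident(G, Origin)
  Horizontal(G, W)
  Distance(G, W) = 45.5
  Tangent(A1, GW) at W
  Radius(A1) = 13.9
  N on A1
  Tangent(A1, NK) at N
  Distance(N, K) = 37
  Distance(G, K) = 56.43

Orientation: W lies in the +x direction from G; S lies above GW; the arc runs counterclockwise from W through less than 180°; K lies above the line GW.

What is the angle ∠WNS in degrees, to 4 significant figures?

21.30°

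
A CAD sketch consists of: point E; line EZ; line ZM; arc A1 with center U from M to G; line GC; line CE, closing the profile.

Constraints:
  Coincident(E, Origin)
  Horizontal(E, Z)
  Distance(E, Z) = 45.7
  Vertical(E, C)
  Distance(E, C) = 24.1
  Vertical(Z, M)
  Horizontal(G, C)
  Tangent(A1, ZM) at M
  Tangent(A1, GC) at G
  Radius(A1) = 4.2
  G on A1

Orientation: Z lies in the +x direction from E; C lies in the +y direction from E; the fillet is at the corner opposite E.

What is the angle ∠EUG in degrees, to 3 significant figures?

116°

The virtual corner opposite E is at (45.7, 24.1). A1 meets ZM tangentially, so UM is at right angles to ZM and A1 meets GC tangentially, so UG is at right angles to GC, with radius 4.2, so the center U sits 4.2 in from both sides at U = (41.5, 19.9). That places the tangent points at M = (45.7, 19.9) on ZM and G = (41.5, 24.1) on GC. Then cos ∠EUG = UE·UG / (|UE||UG|), giving 116°.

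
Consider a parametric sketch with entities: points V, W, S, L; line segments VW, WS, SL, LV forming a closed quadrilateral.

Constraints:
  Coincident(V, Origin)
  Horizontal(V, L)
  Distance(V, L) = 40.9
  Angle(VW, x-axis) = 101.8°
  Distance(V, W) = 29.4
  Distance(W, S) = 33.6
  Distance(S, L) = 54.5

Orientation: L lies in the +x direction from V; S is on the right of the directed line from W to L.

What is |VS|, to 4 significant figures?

14.03

V is at the origin; V and L share the same y with |VL| = 40.9 and L in +x, so L = (40.9, 0). VW runs at 101.8° with |VW| = 29.4, so W = (-6.012, 28.78). S is determined by |WS| = 33.6 and |SL| = 54.5 together: it lies at the intersection of circle(W, 33.6) and circle(L, 54.5). With |WL| = 55.04, the foot of the radical line on WL is 10.79 from W and the perpendicular offset is √(33.6² − 10.79²) = 31.82. Taking the right-of-WL solution: S = (-13.45, -3.987).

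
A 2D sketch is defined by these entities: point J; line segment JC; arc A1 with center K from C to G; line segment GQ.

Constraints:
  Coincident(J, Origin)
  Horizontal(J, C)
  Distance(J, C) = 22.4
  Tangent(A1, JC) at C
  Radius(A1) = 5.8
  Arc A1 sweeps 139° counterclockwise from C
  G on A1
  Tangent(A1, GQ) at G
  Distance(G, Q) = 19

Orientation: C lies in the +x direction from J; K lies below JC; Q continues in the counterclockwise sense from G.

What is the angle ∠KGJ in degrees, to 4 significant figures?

102.3°

J is at the origin; J and C share the same y with |JC| = 22.4 and C on the +x side, so C = (22.40, 0.000). The tangent condition forces KC to be normal to JC, so K = C + (0, -5.8) = (22.40, -5.800). On A1, C sits at bearing 90° from K; a 139° counterclockwise sweep puts G at bearing 229°, so G = K + 5.8·(cos 229°, sin 229°) = (18.59, -10.18). Then cos ∠KGJ = GK·GJ / (|GK||GJ|), giving 102.3°.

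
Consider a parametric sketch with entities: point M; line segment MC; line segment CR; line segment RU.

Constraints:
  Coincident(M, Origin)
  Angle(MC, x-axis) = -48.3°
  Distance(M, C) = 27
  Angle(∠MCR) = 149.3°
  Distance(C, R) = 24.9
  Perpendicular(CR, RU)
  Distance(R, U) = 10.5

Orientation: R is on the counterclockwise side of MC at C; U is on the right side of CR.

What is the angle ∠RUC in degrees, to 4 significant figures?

67.14°

M is at the origin; MC runs at -48.3° with length 27.0, so C = 27.0·(cos -48.3°, sin -48.3°) = (17.96, -20.16). ∠MCR = 149.3°, so CR runs at -48.3° + (180° − 149.3°) = -17.60° from the x-axis; with |CR| = 24.9, R = C + 24.9·(cos -17.60°, sin -17.60°) = (41.70, -27.69). CR ⟂ RU; with |RU| = 10.5 on the right of CR, U = R + 10.5·(-0.3024, -0.9532) = (38.52, -37.70). Then cos ∠RUC = UR·UC / (|UR||UC|), giving 67.14°.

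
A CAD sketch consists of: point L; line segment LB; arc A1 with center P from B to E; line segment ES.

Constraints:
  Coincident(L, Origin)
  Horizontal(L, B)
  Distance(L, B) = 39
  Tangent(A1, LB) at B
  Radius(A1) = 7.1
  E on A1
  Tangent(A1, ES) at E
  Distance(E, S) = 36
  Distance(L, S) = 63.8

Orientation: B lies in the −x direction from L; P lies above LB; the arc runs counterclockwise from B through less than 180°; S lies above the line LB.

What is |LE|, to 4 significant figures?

34.03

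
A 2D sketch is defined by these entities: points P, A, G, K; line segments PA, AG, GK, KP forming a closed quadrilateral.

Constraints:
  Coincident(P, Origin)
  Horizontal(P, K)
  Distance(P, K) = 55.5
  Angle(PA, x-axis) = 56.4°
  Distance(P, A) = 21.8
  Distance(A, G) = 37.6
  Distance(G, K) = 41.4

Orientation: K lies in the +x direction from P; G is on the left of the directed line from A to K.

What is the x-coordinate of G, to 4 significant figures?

43.03

P is at the origin; PK is horizontal with |PK| = 55.5 and K in +x, so K = (55.5, 0). PA runs at 56.4° with |PA| = 21.8, so A = (12.06, 18.16). G is determined by |AG| = 37.6 and |GK| = 41.4 together: it lies at the intersection of circle(A, 37.6) and circle(K, 41.4). With |AK| = 47.08, the foot of the radical line on AK is 20.35 from A and the perpendicular offset is √(37.6² − 20.35²) = 31.62. Taking the left-of-AK solution: G = (43.03, 39.48).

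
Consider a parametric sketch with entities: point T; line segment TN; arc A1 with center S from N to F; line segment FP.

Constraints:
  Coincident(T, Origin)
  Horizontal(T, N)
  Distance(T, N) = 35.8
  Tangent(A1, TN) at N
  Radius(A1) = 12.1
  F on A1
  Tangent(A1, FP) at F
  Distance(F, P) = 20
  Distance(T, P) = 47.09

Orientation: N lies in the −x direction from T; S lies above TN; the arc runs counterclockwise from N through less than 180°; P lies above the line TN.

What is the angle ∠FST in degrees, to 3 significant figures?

39.1°

T is at the origin; TN is horizontal with |TN| = 35.8 and N on the −x side, so N = (-35.8, 0.00). Since A1 is tangent to TN there, SN ⟂ TN, so S = N + (0, 12.1) = (-35.8, 12.1). Since SF ⟂ FP (tangency), |SP| = √(12.1² + 20.0²) = 23.4 regardless of where F sits on A1. So P lies on both circle(T, 47.09) and circle(S, 23.4); the above-TN intersection is P = (-31.4, 35.1). F is the foot of the tangent from P: F = (-24.5, 16.3).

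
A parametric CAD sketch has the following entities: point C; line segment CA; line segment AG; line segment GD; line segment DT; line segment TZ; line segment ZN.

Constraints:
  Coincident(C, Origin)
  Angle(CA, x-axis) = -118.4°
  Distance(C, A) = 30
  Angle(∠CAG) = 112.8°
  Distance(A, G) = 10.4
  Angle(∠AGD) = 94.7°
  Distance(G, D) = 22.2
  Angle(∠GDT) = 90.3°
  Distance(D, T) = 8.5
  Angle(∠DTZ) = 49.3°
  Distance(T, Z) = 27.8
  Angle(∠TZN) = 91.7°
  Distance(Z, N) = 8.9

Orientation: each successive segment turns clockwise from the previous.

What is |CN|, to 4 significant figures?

44.95

C is at the origin; CA runs at -118.4° with length 30.0, so A = (-14.27, -26.39). ∠CAG = 112.8° gives AG at 174.4° from the x-axis; with |AG| = 10.4, G = (-24.62, -25.37). ∠AGD = 94.7° gives GD at 89.10° from the x-axis; with |GD| = 22.2, D = (-24.27, -3.177). ∠GDT = 90.3° gives DT at -0.6000° from the x-axis; with |DT| = 8.5, T = (-15.77, -3.266). ∠DTZ = 49.3° gives TZ at -131.3° from the x-axis; with |TZ| = 27.8, Z = (-34.12, -24.15). ∠TZN = 91.7° gives ZN at 140.4° from the x-axis; with |ZN| = 8.9, N = (-40.98, -18.48). Then |CN| = |N − C| = 44.95.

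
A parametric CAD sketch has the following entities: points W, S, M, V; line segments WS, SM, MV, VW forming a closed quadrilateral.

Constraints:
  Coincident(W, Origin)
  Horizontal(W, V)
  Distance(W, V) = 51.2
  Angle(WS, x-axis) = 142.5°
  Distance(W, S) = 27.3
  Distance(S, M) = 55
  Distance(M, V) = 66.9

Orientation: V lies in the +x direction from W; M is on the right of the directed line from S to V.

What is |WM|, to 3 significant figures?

36.3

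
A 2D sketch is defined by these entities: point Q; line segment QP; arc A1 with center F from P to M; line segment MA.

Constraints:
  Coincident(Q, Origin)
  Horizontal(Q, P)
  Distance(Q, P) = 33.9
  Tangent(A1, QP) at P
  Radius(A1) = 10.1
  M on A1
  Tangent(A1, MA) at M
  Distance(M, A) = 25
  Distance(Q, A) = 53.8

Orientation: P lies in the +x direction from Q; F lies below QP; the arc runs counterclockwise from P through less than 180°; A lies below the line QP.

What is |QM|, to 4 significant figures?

30.01

Q is at the origin; QP is horizontal with |QP| = 33.9 and P on the +x side, so P = (33.90, 0.000). A1 meets QP tangentially, so FP is at right angles to QP, so F = P + (0, -10.1) = (33.90, -10.10). Since FM ⟂ MA (tangency), |FA| = √(10.1² + 25.0²) = 26.96 regardless of where M sits on A1. So A lies on both circle(Q, 53.8) and circle(F, 26.96); the below-QP intersection is A = (39.56, -36.46). M is the foot of the tangent from A: M = (25.54, -15.76).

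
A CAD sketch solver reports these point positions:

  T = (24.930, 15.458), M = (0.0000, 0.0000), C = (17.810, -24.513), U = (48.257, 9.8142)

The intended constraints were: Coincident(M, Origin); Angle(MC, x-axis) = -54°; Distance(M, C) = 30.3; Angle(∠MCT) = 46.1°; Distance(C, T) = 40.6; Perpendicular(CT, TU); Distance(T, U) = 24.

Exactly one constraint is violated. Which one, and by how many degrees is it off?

Perpendicular(CT, TU) — off by 3.50°.

M = (0.00, 0.00) ✓; MC at -54.00° ✓; |MC| = 30.30 ✓; ∠MCT = 46.10° ✓; |CT| = 40.60 ✓; ∠(CT, TU) = 93.50° ✗; |TU| = 24.00 ✓.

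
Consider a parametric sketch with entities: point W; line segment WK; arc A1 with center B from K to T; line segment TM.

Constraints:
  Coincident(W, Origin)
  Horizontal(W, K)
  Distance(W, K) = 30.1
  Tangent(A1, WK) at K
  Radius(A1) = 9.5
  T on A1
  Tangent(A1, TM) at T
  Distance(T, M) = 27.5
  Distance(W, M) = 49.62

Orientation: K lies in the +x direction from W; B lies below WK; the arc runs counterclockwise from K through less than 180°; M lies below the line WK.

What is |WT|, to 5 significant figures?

24.878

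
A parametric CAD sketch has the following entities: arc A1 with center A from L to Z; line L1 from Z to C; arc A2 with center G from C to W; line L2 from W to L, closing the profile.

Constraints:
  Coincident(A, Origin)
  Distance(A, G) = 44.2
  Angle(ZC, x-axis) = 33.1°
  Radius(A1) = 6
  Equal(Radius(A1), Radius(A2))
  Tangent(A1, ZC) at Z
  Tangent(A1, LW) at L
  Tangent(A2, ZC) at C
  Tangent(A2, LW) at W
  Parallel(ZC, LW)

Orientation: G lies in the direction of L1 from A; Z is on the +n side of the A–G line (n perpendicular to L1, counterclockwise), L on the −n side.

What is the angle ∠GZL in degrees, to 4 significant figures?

82.27°

A is at the origin and G lies 44.2 along u from A, so G = 44.2·u = (37.03, 24.14). Tangency of A1 to both parallel lines with radius 6.0 puts Z and L at A ± 6.0·n: Z = (-3.277, 5.026), L = (3.277, -5.026). Then cos ∠GZL = ZG·ZL / (|ZG||ZL|), giving 82.27°.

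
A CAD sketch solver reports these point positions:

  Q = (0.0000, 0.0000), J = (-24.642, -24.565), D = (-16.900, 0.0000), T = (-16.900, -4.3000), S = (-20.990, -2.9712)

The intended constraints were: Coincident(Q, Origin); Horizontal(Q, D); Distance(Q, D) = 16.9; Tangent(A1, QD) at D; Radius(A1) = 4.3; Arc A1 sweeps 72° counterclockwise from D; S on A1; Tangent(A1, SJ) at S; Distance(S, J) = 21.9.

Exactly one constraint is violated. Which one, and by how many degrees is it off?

Tangent(A1, SJ) at S — off by 8.40°.

Q = (0.00, 0.00) ✓; Q.y = 0.00, D.y = 0.00 ✓; |QD| = 16.90 ✓; ∠(TD, DQ) = 90.00° ✓; |TD| = 4.300 ✓; bearing(T→S) − bearing(T→D) = 72.00° ✓; |TS| = 4.300 ✓; ∠(TS, SJ) = 81.60° ✗; |SJ| = 21.90 ✓.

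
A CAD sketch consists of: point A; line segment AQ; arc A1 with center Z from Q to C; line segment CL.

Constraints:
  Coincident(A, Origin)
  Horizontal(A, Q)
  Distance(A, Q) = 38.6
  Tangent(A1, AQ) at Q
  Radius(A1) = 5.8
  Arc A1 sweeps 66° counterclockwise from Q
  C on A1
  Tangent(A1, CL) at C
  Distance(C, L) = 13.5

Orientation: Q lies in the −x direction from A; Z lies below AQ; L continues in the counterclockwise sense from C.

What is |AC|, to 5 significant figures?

44.033

Tangency of A1 to AQ means the radius ZQ is perpendicular to AQ, so Z = Q + (0, -5.8) = (-38.600, -5.8000). On A1, Q sits at bearing 90° from Z; a 66° counterclockwise sweep puts C at bearing 156°, so C = Z + 5.8·(cos 156°, sin 156°) = (-43.899, -3.4409). Then |AC| = |C − A| = 44.033.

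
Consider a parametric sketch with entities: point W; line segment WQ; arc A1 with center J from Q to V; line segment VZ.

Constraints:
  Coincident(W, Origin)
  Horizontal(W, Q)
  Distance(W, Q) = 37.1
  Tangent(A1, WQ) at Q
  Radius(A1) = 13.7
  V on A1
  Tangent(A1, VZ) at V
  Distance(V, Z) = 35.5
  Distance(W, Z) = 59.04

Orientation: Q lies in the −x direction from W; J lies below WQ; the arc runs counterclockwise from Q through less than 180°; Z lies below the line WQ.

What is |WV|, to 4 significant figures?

53.02

W is at the origin; WQ is horizontal with |WQ| = 37.1 and Q on the −x side, so Q = (-37.10, 0.000). Tangency of A1 to WQ means the radius JQ is perpendicular to WQ, so J = Q + (0, -13.7) = (-37.10, -13.70). Since JV ⟂ VZ (tangency), |JZ| = √(13.7² + 35.5²) = 38.05 regardless of where V sits on A1. So Z lies on both circle(W, 59.04) and circle(J, 38.05); the below-WQ intersection is Z = (-29.70, -51.03). V is the foot of the tangent from Z: V = (-48.68, -21.02).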